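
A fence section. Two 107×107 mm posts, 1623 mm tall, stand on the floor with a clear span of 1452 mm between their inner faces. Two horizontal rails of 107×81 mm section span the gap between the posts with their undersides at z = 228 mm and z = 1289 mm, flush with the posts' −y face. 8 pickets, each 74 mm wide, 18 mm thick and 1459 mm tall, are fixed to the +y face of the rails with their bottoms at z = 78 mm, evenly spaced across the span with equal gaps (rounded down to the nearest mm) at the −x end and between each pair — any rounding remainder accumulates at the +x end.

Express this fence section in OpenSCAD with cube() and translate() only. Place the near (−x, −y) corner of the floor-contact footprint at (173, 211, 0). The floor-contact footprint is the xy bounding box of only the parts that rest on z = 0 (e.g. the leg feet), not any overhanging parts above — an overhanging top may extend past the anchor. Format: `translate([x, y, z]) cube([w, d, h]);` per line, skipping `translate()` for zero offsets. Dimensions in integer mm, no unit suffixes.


translate([173, 211, 0]) cube([107, 107, 1623]);
translate([1732, 211, 0]) cube([107, 107, 1623]);
translate([280, 211, 228]) cube([1452, 107, 81]);
translate([280, 211, 1289]) cube([1452, 107, 81]);
translate([375, 318, 78]) cube([74, 18, 1459]);
translate([544, 318, 78]) cube([74, 18, 1459]);
translate([713, 318, 78]) cube([74, 18, 1459]);
translate([882, 318, 78]) cube([74, 18, 1459]);
translate([1051, 318, 78]) cube([74, 18, 1459]);
translate([1220, 318, 78]) cube([74, 18, 1459]);
translate([1389, 318, 78]) cube([74, 18, 1459]);
translate([1558, 318, 78]) cube([74, 18, 1459]);


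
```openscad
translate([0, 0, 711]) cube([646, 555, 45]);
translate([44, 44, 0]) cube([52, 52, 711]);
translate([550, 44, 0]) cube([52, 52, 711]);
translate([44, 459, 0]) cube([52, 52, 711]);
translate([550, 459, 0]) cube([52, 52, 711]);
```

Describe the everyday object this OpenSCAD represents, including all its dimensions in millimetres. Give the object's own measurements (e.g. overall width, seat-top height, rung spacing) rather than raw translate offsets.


A rectangular dining table. The top is 646×555×45 mm with its upper surface at z = 756 mm. It stands on four 52×52 mm square legs, each inset 44 mm from the nearest pair of top edges, running from the floor to the underside of the top.


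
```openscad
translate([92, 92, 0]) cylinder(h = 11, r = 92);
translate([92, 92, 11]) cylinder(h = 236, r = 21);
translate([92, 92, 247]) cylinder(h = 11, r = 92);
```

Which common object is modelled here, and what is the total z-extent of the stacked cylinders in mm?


A spool. The overall height is 258 mm.

Three coaxial cylinders, large–small–large — a spool. Two 11 mm flanges and a 236 mm core give 11 + 236 + 11 = 258 mm.


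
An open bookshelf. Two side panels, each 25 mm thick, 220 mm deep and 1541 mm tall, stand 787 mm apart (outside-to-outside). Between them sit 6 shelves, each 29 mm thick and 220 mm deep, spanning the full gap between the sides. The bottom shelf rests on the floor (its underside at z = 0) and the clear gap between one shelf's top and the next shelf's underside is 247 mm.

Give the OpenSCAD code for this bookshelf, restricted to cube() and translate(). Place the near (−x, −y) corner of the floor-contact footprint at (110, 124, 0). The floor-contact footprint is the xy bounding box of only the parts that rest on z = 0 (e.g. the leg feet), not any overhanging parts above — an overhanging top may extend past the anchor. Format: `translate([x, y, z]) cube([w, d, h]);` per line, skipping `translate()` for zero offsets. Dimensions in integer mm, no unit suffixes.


translate([110, 124, 0]) cube([25, 220, 1541]);
translate([872, 124, 0]) cube([25, 220, 1541]);
translate([135, 124, 0]) cube([737, 220, 29]);
translate([135, 124, 276]) cube([737, 220, 29]);
translate([135, 124, 552]) cube([737, 220, 29]);
translate([135, 124, 828]) cube([737, 220, 29]);
translate([135, 124, 1104]) cube([737, 220, 29]);
translate([135, 124, 1380]) cube([737, 220, 29]);


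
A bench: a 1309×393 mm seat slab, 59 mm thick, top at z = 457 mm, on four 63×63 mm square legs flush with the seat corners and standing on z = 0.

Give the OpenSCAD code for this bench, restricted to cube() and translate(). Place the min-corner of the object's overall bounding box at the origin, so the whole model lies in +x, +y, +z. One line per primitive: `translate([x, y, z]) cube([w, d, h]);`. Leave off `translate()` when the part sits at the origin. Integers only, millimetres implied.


// leg_h = 457 − 59 = 398
translate([0, 0, 398]) cube([1309, 393, 59]);
cube([63, 63, 398]);
translate([0, 330, 0]) cube([63, 63, 398]);
translate([1246, 0, 0]) cube([63, 63, 398]);
translate([1246, 330, 0]) cube([63, 63, 398]);


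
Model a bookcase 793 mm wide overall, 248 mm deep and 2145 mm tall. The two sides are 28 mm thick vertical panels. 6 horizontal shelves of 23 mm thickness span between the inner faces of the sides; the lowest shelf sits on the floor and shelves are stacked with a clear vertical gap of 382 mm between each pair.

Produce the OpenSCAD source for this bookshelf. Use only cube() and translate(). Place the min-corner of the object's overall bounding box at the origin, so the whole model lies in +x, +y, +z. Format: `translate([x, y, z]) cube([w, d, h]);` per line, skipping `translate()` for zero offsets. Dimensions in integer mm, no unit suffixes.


cube([28, 248, 2145]);
translate([765, 0, 0]) cube([28, 248, 2145]);
translate([28, 0, 0]) cube([737, 248, 23]);
translate([28, 0, 405]) cube([737, 248, 23]);
translate([28, 0, 810]) cube([737, 248, 23]);
translate([28, 0, 1215]) cube([737, 248, 23]);
translate([28, 0, 1620]) cube([737, 248, 23]);
translate([28, 0, 2025]) cube([737, 248, 23]);


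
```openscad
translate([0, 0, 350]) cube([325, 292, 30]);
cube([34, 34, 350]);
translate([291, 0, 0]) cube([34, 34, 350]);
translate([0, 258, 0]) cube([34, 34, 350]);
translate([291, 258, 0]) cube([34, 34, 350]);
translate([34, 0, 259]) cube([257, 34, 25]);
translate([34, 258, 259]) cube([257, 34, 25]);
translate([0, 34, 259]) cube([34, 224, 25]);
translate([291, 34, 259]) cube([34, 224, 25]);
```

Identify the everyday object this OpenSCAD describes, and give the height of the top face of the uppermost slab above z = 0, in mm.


A stool. The seat height is 380 mm.

A 325×292×30 slab at z = 350 on four corner posts — a stool. The seat top is 350 + 30 = 380 mm.


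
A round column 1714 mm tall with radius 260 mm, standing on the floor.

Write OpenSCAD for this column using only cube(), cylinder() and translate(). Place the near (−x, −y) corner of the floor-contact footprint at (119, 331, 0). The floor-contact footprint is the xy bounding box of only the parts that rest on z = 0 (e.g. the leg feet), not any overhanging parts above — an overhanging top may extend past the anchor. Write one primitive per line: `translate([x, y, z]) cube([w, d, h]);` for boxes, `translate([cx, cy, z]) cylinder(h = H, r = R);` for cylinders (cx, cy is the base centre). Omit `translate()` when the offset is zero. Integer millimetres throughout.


translate([379, 591, 0]) cylinder(h = 1714, r = 260);


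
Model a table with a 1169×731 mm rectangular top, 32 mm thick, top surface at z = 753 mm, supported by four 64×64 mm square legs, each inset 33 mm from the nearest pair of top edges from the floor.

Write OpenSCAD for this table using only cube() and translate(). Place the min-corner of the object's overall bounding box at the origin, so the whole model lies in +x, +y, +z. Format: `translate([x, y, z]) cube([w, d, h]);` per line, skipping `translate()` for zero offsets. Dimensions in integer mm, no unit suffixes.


// leg_h = 753 - 32 = 721
translate([0, 0, 721]) cube([1169, 731, 32]);
translate([33, 33, 0]) cube([64, 64, 721]);
translate([1072, 33, 0]) cube([64, 64, 721]);
translate([33, 634, 0]) cube([64, 64, 721]);
translate([1072, 634, 0]) cube([64, 64, 721]);


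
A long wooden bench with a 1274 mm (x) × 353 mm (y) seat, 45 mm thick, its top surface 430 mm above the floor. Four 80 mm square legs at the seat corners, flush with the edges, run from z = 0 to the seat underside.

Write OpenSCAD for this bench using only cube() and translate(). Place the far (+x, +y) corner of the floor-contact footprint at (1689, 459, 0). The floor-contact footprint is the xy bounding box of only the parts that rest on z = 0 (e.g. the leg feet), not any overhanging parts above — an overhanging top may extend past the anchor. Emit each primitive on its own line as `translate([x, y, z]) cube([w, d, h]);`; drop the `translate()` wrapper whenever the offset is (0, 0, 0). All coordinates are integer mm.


// leg_h = 430 − 45 = 385
translate([415, 106, 385]) cube([1274, 353, 45]);
translate([415, 106, 0]) cube([80, 80, 385]);
translate([415, 379, 0]) cube([80, 80, 385]);
translate([1609, 106, 0]) cube([80, 80, 385]);
translate([1609, 379, 0]) cube([80, 80, 385]);


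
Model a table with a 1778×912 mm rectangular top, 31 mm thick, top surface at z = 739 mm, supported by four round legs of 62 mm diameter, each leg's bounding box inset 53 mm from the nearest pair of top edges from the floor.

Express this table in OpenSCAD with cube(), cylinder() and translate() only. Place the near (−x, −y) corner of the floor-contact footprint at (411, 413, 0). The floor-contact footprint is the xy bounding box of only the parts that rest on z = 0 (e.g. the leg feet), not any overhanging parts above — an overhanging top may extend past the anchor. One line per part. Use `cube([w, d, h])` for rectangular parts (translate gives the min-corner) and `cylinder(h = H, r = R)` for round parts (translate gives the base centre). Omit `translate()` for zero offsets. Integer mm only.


translate([358, 360, 708]) cube([1778, 912, 31]);
translate([442, 444, 0]) cylinder(h = 708, r = 31);
translate([2052, 444, 0]) cylinder(h = 708, r = 31);
translate([442, 1188, 0]) cylinder(h = 708, r = 31);
translate([2052, 1188, 0]) cylinder(h = 708, r = 31);


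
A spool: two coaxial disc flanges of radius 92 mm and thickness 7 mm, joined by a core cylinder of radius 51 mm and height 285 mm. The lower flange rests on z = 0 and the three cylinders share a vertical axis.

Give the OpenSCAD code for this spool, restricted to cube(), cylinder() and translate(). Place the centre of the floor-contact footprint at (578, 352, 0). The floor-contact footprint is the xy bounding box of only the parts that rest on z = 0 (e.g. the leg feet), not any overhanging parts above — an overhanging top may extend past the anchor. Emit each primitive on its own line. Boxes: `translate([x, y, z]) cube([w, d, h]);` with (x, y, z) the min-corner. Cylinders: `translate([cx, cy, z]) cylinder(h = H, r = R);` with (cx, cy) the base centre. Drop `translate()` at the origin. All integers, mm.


translate([578, 352, 0]) cylinder(h = 7, r = 92);
translate([578, 352, 7]) cylinder(h = 285, r = 51);
translate([578, 352, 292]) cylinder(h = 7, r = 92);


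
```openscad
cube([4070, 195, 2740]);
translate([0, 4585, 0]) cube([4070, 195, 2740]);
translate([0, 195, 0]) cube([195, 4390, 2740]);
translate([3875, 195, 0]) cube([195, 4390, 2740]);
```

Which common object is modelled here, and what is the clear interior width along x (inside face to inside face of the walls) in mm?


A house (or room) frame. The interior width is 3680 mm.

Four 2740 mm walls enclosing a rectangle with no floor or roof — a room or house frame. Outside width is 4070 mm and wall thickness is 195 mm, so the interior width is 4070 − 2 × 195 = 3680 mm.


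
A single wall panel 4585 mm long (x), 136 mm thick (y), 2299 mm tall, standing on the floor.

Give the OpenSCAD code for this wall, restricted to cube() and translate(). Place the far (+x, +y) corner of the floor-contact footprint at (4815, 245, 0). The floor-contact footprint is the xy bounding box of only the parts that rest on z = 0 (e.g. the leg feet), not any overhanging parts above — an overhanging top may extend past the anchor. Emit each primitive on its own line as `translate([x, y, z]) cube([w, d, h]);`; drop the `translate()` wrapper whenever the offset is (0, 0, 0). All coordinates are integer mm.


translate([230, 109, 0]) cube([4585, 136, 2299]);


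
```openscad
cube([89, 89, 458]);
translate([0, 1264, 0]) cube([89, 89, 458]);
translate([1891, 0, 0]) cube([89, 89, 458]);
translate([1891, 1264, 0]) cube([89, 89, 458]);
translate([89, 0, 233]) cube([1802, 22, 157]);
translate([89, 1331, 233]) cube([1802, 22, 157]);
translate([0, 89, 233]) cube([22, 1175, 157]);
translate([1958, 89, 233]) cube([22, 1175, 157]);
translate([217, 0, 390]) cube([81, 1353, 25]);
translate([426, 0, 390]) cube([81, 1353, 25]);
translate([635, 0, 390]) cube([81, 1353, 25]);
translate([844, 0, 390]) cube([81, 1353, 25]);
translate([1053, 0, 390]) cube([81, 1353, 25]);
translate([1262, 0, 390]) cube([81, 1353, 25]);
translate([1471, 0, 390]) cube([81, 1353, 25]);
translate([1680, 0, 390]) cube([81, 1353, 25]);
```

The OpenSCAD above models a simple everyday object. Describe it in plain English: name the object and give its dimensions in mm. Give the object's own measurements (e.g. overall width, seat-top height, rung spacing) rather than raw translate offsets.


A bed frame 1980 mm long (x) by 1353 mm wide (y). Four 89×89 mm corner posts, 458 mm tall, at the corners of the footprint. Four rails of 22 mm thickness and 157 mm height run between adjacent posts with their undersides at z = 233 mm, their outer faces flush with the outside of the frame (the two x-running rails run between the posts' inner faces; the two y-running rails run between the posts' inner faces). 8 slats, each 81 mm wide (x) and 25 mm thick, lie across the top of the two x-running rails, running the full 1353 mm width of the frame in y; along x they sit between the end posts with a 128 mm gap after the −x posts and between neighbouring slats, leaving 130 mm before the +x posts.


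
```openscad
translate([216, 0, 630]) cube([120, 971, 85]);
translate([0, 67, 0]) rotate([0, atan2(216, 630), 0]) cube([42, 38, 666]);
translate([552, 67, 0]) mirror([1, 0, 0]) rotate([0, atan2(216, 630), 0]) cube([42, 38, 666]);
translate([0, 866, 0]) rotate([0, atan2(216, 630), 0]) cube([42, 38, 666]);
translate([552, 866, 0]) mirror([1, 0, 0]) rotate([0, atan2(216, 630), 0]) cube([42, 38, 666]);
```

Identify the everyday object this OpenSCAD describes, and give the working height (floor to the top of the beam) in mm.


A sawhorse. The overall height is 715 mm.

A beam across two mirrored pairs of raked legs — a sawhorse. The beam's underside is at z = 630 (matching the legs' vertical rise in atan2(216, 630)) and the beam is 85 mm tall, so its top is at 630 + 85 = 715 mm. The raked legs top out at the beam's underside, so that is the highest point.


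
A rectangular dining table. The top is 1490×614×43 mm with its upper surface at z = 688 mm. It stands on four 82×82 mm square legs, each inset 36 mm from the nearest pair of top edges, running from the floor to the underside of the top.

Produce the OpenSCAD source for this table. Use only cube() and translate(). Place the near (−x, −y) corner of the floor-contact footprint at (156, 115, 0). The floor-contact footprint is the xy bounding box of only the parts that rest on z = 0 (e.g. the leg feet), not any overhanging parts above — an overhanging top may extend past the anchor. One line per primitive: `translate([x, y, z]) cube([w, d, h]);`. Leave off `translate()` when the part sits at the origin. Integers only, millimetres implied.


translate([120, 79, 645]) cube([1490, 614, 43]);
translate([156, 115, 0]) cube([82, 82, 645]);
translate([1492, 115, 0]) cube([82, 82, 645]);
translate([156, 575, 0]) cube([82, 82, 645]);
translate([1492, 575, 0]) cube([82, 82, 645]);


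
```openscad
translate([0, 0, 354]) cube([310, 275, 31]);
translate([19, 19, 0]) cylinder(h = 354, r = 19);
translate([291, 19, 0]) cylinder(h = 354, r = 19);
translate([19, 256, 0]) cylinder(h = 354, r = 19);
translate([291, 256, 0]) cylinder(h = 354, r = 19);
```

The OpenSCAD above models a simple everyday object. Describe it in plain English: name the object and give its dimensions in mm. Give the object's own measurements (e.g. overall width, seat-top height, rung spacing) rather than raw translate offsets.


A simple wooden stool: a rectangular seat 310 mm (x) by 275 mm (y), 31 mm thick, top face at z = 385 mm, on four round legs, each 38 mm in diameter. The legs rest on z = 0, each leg's axis is inset half a diameter from the nearest pair of seat edges (so the leg's bounding box is flush with the corner).


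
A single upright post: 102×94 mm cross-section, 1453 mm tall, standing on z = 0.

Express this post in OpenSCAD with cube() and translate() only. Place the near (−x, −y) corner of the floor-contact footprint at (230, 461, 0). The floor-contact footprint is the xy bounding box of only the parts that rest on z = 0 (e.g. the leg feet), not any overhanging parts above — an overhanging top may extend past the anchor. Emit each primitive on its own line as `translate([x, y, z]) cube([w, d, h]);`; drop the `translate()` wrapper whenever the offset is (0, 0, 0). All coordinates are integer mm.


translate([230, 461, 0]) cube([102, 94, 1453]);


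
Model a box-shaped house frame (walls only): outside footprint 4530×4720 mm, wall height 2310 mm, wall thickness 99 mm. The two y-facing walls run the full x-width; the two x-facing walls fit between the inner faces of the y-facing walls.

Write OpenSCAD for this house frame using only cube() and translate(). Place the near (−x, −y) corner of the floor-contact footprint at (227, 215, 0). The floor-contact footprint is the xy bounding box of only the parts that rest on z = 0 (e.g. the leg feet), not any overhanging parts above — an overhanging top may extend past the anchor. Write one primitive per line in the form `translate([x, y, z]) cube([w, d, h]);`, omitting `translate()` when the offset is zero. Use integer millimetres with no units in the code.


translate([227, 215, 0]) cube([4530, 99, 2310]);
translate([227, 4836, 0]) cube([4530, 99, 2310]);
translate([227, 314, 0]) cube([99, 4522, 2310]);
translate([4658, 314, 0]) cube([99, 4522, 2310]);


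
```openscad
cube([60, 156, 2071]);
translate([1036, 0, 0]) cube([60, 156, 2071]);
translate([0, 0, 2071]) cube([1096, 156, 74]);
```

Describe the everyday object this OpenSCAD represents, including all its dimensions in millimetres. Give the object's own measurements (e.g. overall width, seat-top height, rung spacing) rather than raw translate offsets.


A door frame. The clear opening is 976 mm wide and 2071 mm high. Two 60 mm wide jambs, 156 mm deep, stand either side of the opening from the floor to the top of the opening. A 74 mm thick head sits across the top of both jambs, spanning the full outside width of the frame.


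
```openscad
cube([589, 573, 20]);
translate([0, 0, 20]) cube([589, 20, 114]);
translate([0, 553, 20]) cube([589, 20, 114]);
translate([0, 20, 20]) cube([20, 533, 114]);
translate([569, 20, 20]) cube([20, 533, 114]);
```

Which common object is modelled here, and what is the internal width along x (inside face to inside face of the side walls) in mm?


An open box. The internal width is 549 mm.

A 589×573 base slab with four walls standing on it — an open box. The base is 589 mm wide and the walls are 20 mm thick, so the internal width is 589 − 2 × 20 = 549 mm.


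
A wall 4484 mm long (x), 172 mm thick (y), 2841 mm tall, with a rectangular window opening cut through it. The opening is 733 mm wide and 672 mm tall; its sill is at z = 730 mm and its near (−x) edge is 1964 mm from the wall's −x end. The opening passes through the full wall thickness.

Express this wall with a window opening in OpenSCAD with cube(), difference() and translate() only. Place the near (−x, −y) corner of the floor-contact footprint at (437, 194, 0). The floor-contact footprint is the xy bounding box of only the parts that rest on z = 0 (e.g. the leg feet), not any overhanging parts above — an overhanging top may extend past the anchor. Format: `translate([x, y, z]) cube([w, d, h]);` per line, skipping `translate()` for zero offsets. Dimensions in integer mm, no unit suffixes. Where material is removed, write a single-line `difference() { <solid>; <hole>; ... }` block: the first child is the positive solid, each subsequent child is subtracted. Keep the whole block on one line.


difference() { translate([437, 194, 0]) cube([4484, 172, 2841]); translate([2401, 194, 730]) cube([733, 172, 672]); }


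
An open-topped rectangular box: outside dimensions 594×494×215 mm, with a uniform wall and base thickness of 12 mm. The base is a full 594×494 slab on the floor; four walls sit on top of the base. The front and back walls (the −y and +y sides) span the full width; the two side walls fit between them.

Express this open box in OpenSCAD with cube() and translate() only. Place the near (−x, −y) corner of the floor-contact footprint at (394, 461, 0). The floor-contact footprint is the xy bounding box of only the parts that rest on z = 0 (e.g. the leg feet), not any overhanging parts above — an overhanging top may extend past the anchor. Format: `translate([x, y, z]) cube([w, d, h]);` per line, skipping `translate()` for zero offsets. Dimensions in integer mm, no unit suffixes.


translate([394, 461, 0]) cube([594, 494, 12]);
translate([394, 461, 12]) cube([594, 12, 203]);
translate([394, 943, 12]) cube([594, 12, 203]);
translate([394, 473, 12]) cube([12, 470, 203]);
translate([976, 473, 12]) cube([12, 470, 203]);


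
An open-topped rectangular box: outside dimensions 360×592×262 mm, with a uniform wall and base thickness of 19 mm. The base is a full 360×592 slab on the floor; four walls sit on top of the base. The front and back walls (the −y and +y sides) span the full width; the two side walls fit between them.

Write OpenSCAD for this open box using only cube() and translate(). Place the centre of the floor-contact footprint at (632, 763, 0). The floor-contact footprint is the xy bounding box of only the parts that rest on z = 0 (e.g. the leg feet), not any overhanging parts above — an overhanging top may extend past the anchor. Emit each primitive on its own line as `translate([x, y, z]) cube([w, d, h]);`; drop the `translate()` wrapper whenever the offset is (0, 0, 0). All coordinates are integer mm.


translate([452, 467, 0]) cube([360, 592, 19]);
translate([452, 467, 19]) cube([360, 19, 243]);
translate([452, 1040, 19]) cube([360, 19, 243]);
translate([452, 486, 19]) cube([19, 554, 243]);
translate([793, 486, 19]) cube([19, 554, 243]);


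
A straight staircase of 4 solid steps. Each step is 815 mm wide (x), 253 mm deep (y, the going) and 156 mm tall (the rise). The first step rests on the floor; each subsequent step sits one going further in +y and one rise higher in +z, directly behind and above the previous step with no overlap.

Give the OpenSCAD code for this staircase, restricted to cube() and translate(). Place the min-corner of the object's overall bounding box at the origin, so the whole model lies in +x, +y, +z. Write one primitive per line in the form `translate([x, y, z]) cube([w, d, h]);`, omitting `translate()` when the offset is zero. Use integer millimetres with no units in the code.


cube([815, 253, 156]);
translate([0, 253, 156]) cube([815, 253, 156]);
translate([0, 506, 312]) cube([815, 253, 156]);
translate([0, 759, 468]) cube([815, 253, 156]);


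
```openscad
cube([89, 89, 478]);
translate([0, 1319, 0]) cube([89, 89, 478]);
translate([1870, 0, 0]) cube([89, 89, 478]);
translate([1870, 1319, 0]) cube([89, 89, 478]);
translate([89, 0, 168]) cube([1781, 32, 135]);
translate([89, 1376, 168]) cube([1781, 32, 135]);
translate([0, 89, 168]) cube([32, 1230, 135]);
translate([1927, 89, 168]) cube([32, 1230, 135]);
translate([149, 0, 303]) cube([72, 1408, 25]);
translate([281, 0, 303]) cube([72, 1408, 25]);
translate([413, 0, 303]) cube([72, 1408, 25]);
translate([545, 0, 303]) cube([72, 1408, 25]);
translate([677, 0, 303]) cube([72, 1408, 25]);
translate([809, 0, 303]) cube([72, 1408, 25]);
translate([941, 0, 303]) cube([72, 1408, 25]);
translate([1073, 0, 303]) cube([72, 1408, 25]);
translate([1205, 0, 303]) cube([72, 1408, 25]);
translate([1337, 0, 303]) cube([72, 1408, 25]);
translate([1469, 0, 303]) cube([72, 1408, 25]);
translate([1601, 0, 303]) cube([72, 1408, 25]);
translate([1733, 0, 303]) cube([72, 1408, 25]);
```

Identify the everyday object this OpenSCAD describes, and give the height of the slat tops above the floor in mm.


A bed frame. The slat-top height is 328 mm.

Four posts, four rails, and a row of slats — a bed frame. Slats sit on the rails at z = 168 + 135 = 303; with slat thickness 25, the top is 328 mm.


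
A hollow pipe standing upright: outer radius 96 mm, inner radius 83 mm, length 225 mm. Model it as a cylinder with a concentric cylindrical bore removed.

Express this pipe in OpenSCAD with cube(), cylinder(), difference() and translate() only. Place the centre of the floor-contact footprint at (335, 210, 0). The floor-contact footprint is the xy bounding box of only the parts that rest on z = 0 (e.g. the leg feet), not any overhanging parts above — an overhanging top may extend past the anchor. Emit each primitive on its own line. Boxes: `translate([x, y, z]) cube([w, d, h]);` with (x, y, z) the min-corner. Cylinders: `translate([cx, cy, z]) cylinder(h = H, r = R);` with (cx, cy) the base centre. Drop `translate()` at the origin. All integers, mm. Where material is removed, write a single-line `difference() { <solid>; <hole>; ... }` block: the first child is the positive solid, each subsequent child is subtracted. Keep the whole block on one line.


difference() { translate([335, 210, 0]) cylinder(h = 225, r = 96); translate([335, 210, 0]) cylinder(h = 225, r = 83); }


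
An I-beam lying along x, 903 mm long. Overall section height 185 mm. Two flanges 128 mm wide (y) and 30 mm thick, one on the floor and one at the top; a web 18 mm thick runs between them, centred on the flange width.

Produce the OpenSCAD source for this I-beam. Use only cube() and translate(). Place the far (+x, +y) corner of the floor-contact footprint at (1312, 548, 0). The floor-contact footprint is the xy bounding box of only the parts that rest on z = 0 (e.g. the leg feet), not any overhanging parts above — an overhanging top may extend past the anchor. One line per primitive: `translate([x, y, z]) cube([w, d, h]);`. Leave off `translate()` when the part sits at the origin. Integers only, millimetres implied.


translate([409, 420, 0]) cube([903, 128, 30]);
translate([409, 475, 30]) cube([903, 18, 125]);
translate([409, 420, 155]) cube([903, 128, 30]);


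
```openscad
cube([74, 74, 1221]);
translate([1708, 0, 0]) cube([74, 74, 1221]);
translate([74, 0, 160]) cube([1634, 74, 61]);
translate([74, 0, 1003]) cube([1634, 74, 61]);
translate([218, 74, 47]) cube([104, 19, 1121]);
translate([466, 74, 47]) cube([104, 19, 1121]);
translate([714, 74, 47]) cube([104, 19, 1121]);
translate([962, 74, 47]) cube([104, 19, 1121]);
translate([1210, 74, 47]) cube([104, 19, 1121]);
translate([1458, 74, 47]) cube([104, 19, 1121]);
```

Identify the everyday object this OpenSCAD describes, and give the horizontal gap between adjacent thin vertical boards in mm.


A fence section. The picket gap is 144 mm.

Two posts, two rails, 6 pickets — a fence section. Span 1634 mm holds 6 pickets of 104 mm with 7 equal gaps: ⌊(1634 − 6·104) / 7⌋ = 144 mm.


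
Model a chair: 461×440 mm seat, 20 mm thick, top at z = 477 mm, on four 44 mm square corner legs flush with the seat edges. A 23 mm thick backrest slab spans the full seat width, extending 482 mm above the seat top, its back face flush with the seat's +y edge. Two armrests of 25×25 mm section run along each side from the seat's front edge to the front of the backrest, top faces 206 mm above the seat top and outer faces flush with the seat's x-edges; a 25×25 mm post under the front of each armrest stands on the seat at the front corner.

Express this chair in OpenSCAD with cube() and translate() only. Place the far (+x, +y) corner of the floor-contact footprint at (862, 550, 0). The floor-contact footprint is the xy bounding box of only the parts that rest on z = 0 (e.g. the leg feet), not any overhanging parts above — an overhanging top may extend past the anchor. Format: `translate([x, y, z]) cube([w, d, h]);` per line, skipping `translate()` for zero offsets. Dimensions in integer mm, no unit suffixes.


translate([401, 110, 457]) cube([461, 440, 20]);
translate([401, 110, 0]) cube([44, 44, 457]);
translate([818, 110, 0]) cube([44, 44, 457]);
translate([401, 506, 0]) cube([44, 44, 457]);
translate([818, 506, 0]) cube([44, 44, 457]);
translate([401, 527, 477]) cube([461, 23, 482]);
translate([401, 110, 658]) cube([25, 417, 25]);
translate([837, 110, 658]) cube([25, 417, 25]);
translate([401, 110, 477]) cube([25, 25, 181]);
translate([837, 110, 477]) cube([25, 25, 181]);


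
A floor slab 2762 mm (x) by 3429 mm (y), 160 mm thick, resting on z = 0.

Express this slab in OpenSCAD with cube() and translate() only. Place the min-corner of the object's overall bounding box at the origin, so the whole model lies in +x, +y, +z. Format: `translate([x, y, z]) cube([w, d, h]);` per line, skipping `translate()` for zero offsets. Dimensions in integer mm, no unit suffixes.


cube([2762, 3429, 160]);


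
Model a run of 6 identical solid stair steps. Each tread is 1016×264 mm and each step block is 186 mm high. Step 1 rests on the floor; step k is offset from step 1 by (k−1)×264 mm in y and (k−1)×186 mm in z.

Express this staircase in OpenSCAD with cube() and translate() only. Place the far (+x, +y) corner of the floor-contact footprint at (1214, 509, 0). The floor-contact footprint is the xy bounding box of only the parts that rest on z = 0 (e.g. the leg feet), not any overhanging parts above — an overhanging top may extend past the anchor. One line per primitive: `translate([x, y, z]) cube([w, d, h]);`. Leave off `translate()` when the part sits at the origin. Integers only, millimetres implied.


translate([198, 245, 0]) cube([1016, 264, 186]);
translate([198, 509, 186]) cube([1016, 264, 186]);
translate([198, 773, 372]) cube([1016, 264, 186]);
translate([198, 1037, 558]) cube([1016, 264, 186]);
translate([198, 1301, 744]) cube([1016, 264, 186]);
translate([198, 1565, 930]) cube([1016, 264, 186]);


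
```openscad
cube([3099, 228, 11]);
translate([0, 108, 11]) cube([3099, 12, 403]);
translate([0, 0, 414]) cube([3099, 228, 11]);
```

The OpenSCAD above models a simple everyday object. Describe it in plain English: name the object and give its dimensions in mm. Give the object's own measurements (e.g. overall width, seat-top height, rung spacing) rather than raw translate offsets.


An I-beam lying along x, 3099 mm long. Overall section height 425 mm. Two flanges 228 mm wide (y) and 11 mm thick, one on the floor and one at the top; a web 12 mm thick runs between them, centred on the flange width.


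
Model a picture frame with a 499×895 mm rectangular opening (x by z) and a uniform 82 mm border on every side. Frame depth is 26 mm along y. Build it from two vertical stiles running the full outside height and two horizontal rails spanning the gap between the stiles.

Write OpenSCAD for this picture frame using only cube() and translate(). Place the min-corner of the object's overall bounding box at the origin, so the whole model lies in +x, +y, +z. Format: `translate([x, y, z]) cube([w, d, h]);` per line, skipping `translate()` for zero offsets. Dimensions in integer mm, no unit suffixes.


cube([82, 26, 1059]);
translate([581, 0, 0]) cube([82, 26, 1059]);
translate([82, 0, 0]) cube([499, 26, 82]);
translate([82, 0, 977]) cube([499, 26, 82]);


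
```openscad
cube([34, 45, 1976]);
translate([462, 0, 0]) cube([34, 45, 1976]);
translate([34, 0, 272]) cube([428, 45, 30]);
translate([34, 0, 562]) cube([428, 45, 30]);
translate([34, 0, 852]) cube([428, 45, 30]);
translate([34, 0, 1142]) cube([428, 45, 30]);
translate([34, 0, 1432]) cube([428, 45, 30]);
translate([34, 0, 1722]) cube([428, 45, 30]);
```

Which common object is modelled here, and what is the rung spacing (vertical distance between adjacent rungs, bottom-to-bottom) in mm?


A ladder. The rung spacing is 290 mm.

Two tall 34×45 posts with 6 short bars between them — a ladder. Adjacent rungs sit at z = 272 and z = 562, so the spacing is 562 − 272 = 290 mm.


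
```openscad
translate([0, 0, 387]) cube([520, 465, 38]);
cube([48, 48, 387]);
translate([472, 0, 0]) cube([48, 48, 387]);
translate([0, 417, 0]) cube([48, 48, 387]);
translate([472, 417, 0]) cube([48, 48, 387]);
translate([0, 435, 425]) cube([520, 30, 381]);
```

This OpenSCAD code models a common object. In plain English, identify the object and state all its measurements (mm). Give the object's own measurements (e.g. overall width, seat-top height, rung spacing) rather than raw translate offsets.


A chair. The seat is a 520×465×38 mm slab with its top at z = 425 mm, on four 48×48 mm corner legs (flush with the seat edges, standing on z = 0). A flat backrest 30 mm thick, 381 mm tall, spans the full seat width and rises from the seat top along its +y edge, rear face flush with the rear of the seat.


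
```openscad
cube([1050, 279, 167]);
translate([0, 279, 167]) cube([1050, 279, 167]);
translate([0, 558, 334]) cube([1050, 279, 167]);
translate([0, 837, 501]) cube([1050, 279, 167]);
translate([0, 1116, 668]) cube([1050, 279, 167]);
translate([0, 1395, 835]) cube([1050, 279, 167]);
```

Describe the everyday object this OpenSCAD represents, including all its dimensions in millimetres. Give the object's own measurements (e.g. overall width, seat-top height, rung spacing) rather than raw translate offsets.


A straight staircase of 6 solid steps. Each step is 1050 mm wide (x), 279 mm deep (y, the going) and 167 mm tall (the rise). The first step rests on the floor; each subsequent step sits one going further in +y and one rise higher in +z, directly behind and above the previous step with no overlap.


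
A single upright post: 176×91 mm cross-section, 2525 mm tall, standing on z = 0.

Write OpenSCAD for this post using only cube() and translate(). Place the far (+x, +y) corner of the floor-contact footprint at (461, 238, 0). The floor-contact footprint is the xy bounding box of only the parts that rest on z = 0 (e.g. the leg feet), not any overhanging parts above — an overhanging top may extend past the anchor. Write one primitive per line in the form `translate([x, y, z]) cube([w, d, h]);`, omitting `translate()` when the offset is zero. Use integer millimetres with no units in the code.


translate([285, 147, 0]) cube([176, 91, 2525]);


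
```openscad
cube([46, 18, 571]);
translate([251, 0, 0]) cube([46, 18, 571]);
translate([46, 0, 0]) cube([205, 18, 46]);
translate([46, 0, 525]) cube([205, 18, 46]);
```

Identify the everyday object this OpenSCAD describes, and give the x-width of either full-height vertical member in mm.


A picture frame. The border width is 46 mm.

Four thin pieces enclosing a rectangular opening — a picture frame. The two full-height stiles are 571 mm tall; the top rail sits at z = 525 and is 46 mm tall, so the border above the opening is 571 − 525 = 46 mm, matching the stile x-width.


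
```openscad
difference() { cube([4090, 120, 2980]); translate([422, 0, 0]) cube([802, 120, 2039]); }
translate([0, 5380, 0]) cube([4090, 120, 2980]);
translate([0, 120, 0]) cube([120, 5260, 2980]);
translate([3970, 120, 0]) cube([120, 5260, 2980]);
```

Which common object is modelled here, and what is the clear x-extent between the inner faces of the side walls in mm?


A single room. The interior width is 3850 mm.

Four walls enclosing a rectangle with a door in the front wall — a room. Outside width 4090 minus two 120 mm walls gives 3850 mm.


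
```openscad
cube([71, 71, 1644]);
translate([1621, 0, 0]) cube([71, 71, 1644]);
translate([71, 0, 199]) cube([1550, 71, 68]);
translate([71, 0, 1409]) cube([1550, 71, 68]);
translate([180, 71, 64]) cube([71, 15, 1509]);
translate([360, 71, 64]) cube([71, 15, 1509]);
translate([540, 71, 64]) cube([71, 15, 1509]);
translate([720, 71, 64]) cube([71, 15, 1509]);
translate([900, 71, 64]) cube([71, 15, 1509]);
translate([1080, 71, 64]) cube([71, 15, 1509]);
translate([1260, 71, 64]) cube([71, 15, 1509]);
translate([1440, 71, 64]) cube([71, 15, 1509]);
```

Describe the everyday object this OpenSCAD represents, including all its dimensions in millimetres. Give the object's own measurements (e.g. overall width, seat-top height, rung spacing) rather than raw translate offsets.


A fence section. Two 71×71 mm posts, 1644 mm tall, stand on the floor with a clear span of 1550 mm between their inner faces. Two horizontal rails of 71×68 mm section span the gap between the posts with their undersides at z = 199 mm and z = 1409 mm, flush with the posts' −y face. 8 pickets, each 71 mm wide, 15 mm thick and 1509 mm tall, are fixed to the +y face of the rails with their bottoms at z = 64 mm, spaced across the span with a 109 mm gap after the −x post and between neighbouring pickets, with 110 mm left before the +x post.


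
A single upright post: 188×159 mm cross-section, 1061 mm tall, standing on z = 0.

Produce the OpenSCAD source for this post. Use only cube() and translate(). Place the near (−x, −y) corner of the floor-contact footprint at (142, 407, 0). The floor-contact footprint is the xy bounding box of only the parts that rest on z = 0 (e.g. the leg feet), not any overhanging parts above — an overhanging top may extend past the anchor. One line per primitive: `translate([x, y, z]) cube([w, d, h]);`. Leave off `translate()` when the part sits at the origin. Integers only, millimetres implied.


translate([142, 407, 0]) cube([188, 159, 1061]);


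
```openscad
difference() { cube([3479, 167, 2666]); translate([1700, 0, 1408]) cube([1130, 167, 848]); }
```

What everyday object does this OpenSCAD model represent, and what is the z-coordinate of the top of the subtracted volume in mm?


A wall with a window opening. The window head height is 2256 mm.

A wall with a rectangular opening subtracted — a window. Sill at z = 1408, opening 848 mm tall, so the head is at 1408 + 848 = 2256 mm.


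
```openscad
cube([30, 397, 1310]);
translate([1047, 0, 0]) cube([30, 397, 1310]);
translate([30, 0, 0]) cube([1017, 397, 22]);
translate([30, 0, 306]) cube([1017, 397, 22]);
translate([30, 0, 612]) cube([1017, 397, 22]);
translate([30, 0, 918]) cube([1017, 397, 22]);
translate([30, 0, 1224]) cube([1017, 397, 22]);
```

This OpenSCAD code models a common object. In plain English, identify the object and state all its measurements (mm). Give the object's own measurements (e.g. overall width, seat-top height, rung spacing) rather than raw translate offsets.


An open bookshelf. Two side panels, each 30 mm thick, 397 mm deep and 1310 mm tall, stand 1077 mm apart (outside-to-outside). Between them sit 5 shelves, each 22 mm thick and 397 mm deep, spanning the full gap between the sides. The bottom shelf rests on the floor (its underside at z = 0) and the clear gap between one shelf's top and the next shelf's underside is 284 mm.


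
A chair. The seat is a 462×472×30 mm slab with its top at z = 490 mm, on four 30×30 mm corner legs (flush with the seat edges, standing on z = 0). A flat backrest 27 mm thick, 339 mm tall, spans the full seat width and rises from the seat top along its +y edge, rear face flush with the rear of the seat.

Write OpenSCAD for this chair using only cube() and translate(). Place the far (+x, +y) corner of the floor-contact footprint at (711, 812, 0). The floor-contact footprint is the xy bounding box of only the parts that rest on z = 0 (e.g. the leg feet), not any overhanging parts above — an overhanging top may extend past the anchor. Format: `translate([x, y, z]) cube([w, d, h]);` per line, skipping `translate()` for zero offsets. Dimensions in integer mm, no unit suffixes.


translate([249, 340, 460]) cube([462, 472, 30]);
translate([249, 340, 0]) cube([30, 30, 460]);
translate([681, 340, 0]) cube([30, 30, 460]);
translate([249, 782, 0]) cube([30, 30, 460]);
translate([681, 782, 0]) cube([30, 30, 460]);
translate([249, 785, 490]) cube([462, 27, 339]);
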